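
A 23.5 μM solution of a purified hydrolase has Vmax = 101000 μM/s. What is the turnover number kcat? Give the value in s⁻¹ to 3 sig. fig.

kcat = Vmax/[E]total = 101000 μM/s / 23.5 μM = 4300 s⁻¹.

4300 s⁻¹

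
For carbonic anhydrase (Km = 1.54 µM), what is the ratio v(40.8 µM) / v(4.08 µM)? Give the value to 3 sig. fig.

The fractional saturations are [S]/(Km+[S]) = 4.08/5.620 = 0.7260 and 40.8/42.34 = 0.9636.
v₂/v₁ is just their ratio: 0.9636/0.7260 = 1.33.

1.33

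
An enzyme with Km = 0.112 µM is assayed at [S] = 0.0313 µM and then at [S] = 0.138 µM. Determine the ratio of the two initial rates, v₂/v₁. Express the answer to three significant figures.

The fractional saturations are [S]/(Km+[S]) = 0.0313/0.1433 = 0.2184 and 0.138/0.2500 = 0.5520.
v₂/v₁ is just their ratio: 0.5520/0.2184 = 2.53.

2.53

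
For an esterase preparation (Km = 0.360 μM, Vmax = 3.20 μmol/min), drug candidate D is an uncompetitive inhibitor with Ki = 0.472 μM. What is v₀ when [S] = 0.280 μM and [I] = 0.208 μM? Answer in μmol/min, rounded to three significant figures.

1.17 μmol/min

With α = 1 + [I]/Ki = 1 + 0.208/0.472 = 1.441, the uncompetitive rate law is v = (Vmax/α)·[S] / (Km/α + [S]).
v = (3.20/1.441)×0.280 / (0.360/1.441 + 0.280) = 0.6219/0.5299 = 1.17 μmol/min.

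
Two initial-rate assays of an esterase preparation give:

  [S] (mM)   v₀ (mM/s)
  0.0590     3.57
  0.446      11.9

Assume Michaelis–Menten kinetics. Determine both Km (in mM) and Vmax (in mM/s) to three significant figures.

Km = 0.246 mM; Vmax = 18.5 mM/s

In reciprocal form, 1/v = (Km/Vmax)·(1/[S]) + 1/Vmax. The two points give (1/[S], 1/v) = (16.95, 0.2801) and (2.242, 0.08403).
Slope = (0.2801 − 0.08403)/(16.95 − 2.242) = 0.01333; intercept = 0.2801 − 0.01333×16.95 = 0.05414.
Vmax = 1/intercept = 18.5 mM/s; Km = slope × Vmax = 0.01333 × 18.5 = 0.246 mM.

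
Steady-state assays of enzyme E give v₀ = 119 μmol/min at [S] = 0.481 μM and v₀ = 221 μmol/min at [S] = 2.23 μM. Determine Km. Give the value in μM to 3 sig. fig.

In reciprocal form, 1/v = (Km/Vmax)·(1/[S]) + 1/Vmax. The two points give (1/[S], 1/v) = (2.079, 0.008403) and (0.4484, 0.004525).
Slope = (0.008403 − 0.004525)/(2.079 − 0.4484) = 0.002379; intercept = 0.008403 − 0.002379×2.079 = 0.003458.
Vmax = 1/intercept = 289 μmol/min; Km = slope × Vmax = 0.002379 × 289 = 0.688 μM.

0.688 μM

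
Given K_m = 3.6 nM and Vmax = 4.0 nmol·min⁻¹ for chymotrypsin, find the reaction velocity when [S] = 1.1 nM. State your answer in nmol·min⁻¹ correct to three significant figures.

v = Vmax·[S]/(Km + [S]) = 4.0 × 1.1 / (3.6 + 1.1)
  = 4.400 / 4.700 = 0.936 nmol·min⁻¹.

0.936 nmol·min⁻¹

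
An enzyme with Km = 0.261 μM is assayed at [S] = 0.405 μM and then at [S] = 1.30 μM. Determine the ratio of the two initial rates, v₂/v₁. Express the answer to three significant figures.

1.37

Since Vmax cancels, v₂/v₁ = [S]₂(Km+[S]₁) / [S]₁(Km+[S]₂).
= 1.30×(0.261+0.405) / (0.405×(0.261+1.30)) = 0.8658/0.6322 = 1.37.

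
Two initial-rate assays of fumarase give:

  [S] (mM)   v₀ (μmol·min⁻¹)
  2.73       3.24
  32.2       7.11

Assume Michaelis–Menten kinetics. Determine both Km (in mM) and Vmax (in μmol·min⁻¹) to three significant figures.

Km = 4.01 mM; Vmax = 7.99 μmol·min⁻¹

In reciprocal form, 1/v = (Km/Vmax)·(1/[S]) + 1/Vmax. The two points give (1/[S], 1/v) = (0.3663, 0.3086) and (0.03106, 0.1406).
Slope = (0.3086 − 0.1406)/(0.3663 − 0.03106) = 0.5011; intercept = 0.3086 − 0.5011×0.3663 = 0.1251.
Vmax = 1/intercept = 7.99 μmol·min⁻¹; Km = slope × Vmax = 0.5011 × 7.99 = 4.01 mM.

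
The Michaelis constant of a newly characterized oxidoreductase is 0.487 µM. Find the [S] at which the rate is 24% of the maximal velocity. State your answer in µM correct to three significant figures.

0.154 µM

v/Vmax = [S]/(Km+[S]) = 0.24, so [S] = Km·0.24/(1 − 0.24) = 0.487 × 0.3158.
[S] = 0.154 µM.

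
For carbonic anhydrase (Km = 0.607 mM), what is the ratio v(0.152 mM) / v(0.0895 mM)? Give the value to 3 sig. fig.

1.56

Since Vmax cancels, v₂/v₁ = [S]₂(Km+[S]₁) / [S]₁(Km+[S]₂).
= 0.152×(0.607+0.0895) / (0.0895×(0.607+0.152)) = 0.1059/0.06793 = 1.56.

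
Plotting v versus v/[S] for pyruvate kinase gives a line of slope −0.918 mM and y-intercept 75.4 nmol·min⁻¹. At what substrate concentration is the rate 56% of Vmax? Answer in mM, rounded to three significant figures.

The Eadie–Hofstee slope gives Km = 0.918 mM (slope = −Km).
v/Vmax = [S]/(Km+[S]) = 0.56 ⇒ [S] = Km·0.56/(1−0.56) = 0.918 × 1.273 = 1.17 mM.

1.17 mM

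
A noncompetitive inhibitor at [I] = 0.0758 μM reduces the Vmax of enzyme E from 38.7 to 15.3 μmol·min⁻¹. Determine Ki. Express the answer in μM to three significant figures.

0.0496 μM

Noncompetitive: Vmax,app = Vmax/α with α = 1 + [I]/Ki.
α = Vmax/Vmax,app = 38.7/15.3 = 2.529.
Ki = [I]/(α − 1) = 0.0758/1.529 = 0.0496 μM.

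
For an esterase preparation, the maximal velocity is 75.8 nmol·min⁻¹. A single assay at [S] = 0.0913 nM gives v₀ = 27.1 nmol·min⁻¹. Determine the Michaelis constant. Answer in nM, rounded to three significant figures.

From v = Vmax[S]/(Km+[S]), Km = [S](Vmax − v)/v.
Km = 0.0913 × (75.8 − 27.1) / 27.1 = 4.446/27.1 = 0.164 nM.

0.164 nM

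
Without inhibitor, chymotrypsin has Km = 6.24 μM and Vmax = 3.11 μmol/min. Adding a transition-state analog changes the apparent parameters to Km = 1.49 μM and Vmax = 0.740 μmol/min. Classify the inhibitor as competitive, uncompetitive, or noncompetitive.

Both Km and Vmax decrease by the same factor (~4.20-fold) — characteristic of uncompetitive inhibition.

uncompetitive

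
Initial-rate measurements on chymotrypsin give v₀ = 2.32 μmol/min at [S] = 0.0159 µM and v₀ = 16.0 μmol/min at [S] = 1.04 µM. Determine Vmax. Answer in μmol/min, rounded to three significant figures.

From v = Vmax[S]/(Km+[S]), each point gives Vmax = v(Km+[S])/[S].
Equating: 2.32(Km+0.0159)/0.0159 = 16.0(Km+1.04)/1.04.
145.9·Km + 2.32 = 15.38·Km + 16.0, so (145.9 − 15.38)·Km = 16.0 − 2.32.
Km = 13.68/130.5 = 0.105 µM; then Vmax = 2.32(0.105+0.0159)/0.0159 = 17.6 μmol/min.

17.6 μmol/min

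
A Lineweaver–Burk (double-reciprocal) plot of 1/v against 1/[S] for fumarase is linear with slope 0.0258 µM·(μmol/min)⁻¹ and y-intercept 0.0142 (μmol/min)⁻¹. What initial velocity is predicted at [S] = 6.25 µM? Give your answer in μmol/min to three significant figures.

The y-intercept is 1/Vmax, so Vmax = 1/0.0142 = 70.4 μmol/min.
The slope is Km/Vmax, so Km = 0.0258 × 70.4 = 1.82 µM.
Then v = 70.4 × 6.25/(1.82 + 6.25) = 54.6 μmol/min.

54.6 μmol/min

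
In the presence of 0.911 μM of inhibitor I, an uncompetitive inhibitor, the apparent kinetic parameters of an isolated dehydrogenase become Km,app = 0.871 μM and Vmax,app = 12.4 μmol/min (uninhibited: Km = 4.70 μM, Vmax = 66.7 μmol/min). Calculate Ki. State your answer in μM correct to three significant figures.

Uncompetitive: Vmax,app = Vmax/α (and Km,app = Km/α) with α = 1 + [I]/Ki.
α = Vmax/Vmax,app = 66.7/12.4 = 5.379.
Since α = 1 + [I]/Ki, [I]/Ki = 5.379 − 1 = 4.379 and Ki = 0.911/4.379 = 0.208 μM.

0.208 μM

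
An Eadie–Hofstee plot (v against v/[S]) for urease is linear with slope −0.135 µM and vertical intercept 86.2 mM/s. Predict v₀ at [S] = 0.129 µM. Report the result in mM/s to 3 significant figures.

42.1 mM/s

In the Eadie–Hofstee form v = Vmax − Km·(v/[S]), the slope is −Km and the intercept is Vmax, so Km = 0.135 µM and Vmax = 86.2 mM/s.
v = 86.2 × 0.129/(0.135 + 0.129) = 42.1 mM/s.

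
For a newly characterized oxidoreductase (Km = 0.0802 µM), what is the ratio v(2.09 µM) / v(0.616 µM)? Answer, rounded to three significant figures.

1.09

The fractional saturations are [S]/(Km+[S]) = 0.616/0.6962 = 0.8848 and 2.09/2.170 = 0.9630.
v₂/v₁ is just their ratio: 0.9630/0.8848 = 1.09.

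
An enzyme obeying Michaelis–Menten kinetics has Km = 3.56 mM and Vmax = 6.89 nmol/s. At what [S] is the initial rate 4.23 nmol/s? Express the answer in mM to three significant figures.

Rearranging v = Vmax[S]/(Km+[S]) gives [S] = Km·v/(Vmax − v).
[S] = 3.56 × 4.23 / (6.89 − 4.23) = 15.06/2.660 = 5.66 mM.

5.66 mM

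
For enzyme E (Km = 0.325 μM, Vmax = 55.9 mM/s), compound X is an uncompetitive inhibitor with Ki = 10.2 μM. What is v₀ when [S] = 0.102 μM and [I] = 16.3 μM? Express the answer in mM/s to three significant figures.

9.66 mM/s

α = 1 + [I]/Ki = 1 + 16.3/10.2 = 2.598.
For an uncompetitive inhibitor, both parameters are divided by α, giving Vmax/α and Km/α: Km,app = 0.125 μM, Vmax,app = 21.5 mM/s.
v = Vmax,app·[S]/(Km,app + [S]) = 21.5 × 0.102/(0.125 + 0.102) = 9.66 mM/s.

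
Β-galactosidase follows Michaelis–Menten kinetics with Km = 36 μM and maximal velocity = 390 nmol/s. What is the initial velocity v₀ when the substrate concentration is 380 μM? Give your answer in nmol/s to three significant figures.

356 nmol/s

v = Vmax·[S]/(Km + [S]) = 390 × 380 / (36 + 380)
  = 148200 / 416.0 = 356 nmol/s.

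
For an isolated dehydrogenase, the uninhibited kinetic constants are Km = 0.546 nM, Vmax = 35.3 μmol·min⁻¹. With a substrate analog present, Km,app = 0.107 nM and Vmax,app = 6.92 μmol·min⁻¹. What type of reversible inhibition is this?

Both Km and Vmax decrease by the same factor (~5.10-fold) — characteristic of uncompetitive inhibition.

uncompetitive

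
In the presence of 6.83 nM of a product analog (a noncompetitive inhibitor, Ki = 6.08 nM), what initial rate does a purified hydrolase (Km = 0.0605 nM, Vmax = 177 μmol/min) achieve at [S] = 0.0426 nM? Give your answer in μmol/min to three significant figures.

34.4 μmol/min

With α = 1 + [I]/Ki = 1 + 6.83/6.08 = 2.123, the noncompetitive rate law is v = (Vmax/α)·[S] / (Km + [S]).
v = (177/2.123)×0.0426 / (0.0605 + 0.0426) = 3.551/0.1031 = 34.4 μmol/min.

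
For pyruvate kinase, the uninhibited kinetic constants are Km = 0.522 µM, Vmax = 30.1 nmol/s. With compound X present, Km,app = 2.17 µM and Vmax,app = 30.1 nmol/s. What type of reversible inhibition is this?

Km increases (0.522 → 2.17 µM) while Vmax is unchanged — the hallmark of competitive inhibition.

competitive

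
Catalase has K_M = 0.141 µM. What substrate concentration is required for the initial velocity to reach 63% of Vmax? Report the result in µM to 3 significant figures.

0.240 µM

v/Vmax = [S]/(Km+[S]) = 0.63, so [S] = Km·0.63/(1 − 0.63) = 0.141 × 1.703.
[S] = 0.240 µM.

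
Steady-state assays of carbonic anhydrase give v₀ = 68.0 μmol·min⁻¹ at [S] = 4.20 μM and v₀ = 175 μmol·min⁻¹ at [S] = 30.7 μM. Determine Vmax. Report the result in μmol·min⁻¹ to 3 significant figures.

In reciprocal form, 1/v = (Km/Vmax)·(1/[S]) + 1/Vmax. The two points give (1/[S], 1/v) = (0.2381, 0.01471) and (0.03257, 0.005714).
Slope = (0.01471 − 0.005714)/(0.2381 − 0.03257) = 0.04375; intercept = 0.01471 − 0.04375×0.2381 = 0.004289.
Vmax = 1/intercept = 233 μmol·min⁻¹; Km = slope × Vmax = 0.04375 × 233 = 10.2 μM.

233 μmol·min⁻¹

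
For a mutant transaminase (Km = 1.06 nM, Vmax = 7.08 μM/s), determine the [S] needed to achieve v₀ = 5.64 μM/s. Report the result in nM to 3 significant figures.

Rearranging v = Vmax[S]/(Km+[S]) gives [S] = Km·v/(Vmax − v).
[S] = 1.06 × 5.64 / (7.08 − 5.64) = 5.978/1.440 = 4.15 nM.

4.15 nM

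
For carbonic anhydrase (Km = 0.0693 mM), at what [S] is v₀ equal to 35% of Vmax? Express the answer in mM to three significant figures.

0.0373 mM

v/Vmax = [S]/(Km+[S]) = 0.35, so [S] = Km·0.35/(1 − 0.35) = 0.0693 × 0.5385.
[S] = 0.0373 mM.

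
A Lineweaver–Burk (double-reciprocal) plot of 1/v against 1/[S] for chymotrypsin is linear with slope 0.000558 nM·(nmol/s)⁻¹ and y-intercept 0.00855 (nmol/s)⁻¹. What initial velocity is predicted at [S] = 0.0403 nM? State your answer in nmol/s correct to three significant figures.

44.7 nmol/s

The y-intercept is 1/Vmax, so Vmax = 1/0.00855 = 117 nmol/s.
The slope is Km/Vmax, so Km = 0.000558 × 117 = 0.0653 nM.
Then v = 117 × 0.0403/(0.0653 + 0.0403) = 44.7 nmol/s.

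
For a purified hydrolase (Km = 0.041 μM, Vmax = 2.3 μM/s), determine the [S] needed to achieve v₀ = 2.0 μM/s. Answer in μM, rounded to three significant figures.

The required fractional saturation is v/Vmax = 2.0/2.3 = 0.8696.
Then [S]/(Km+[S]) = 0.8696 ⇒ [S] = 0.041 × 0.8696/(1 − 0.8696) = 0.273 μM.

0.273 μM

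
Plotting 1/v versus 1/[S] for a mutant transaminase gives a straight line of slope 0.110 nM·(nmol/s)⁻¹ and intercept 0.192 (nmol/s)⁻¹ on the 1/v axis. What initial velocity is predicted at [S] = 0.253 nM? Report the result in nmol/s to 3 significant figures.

The y-intercept is 1/Vmax, so Vmax = 1/0.192 = 5.21 nmol/s.
The slope is Km/Vmax, so Km = 0.110 × 5.21 = 0.573 nM.
Then v = 5.21 × 0.253/(0.573 + 0.253) = 1.60 nmol/s.

1.60 nmol/s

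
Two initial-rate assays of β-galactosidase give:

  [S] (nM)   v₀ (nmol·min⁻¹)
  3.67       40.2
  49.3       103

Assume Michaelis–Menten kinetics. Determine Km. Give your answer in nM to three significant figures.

7.08 nM

From v = Vmax[S]/(Km+[S]), each point gives Vmax = v(Km+[S])/[S].
Equating: 40.2(Km+3.67)/3.67 = 103(Km+49.3)/49.3.
10.95·Km + 40.2 = 2.089·Km + 103, so (10.95 − 2.089)·Km = 103 − 40.2.
Km = 62.80/8.864 = 7.08 nM; then Vmax = 40.2(7.08+3.67)/3.67 = 118 nmol·min⁻¹.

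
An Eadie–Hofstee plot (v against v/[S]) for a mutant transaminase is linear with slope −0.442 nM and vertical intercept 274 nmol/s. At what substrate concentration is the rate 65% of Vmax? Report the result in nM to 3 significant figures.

0.821 nM

The Eadie–Hofstee slope gives Km = 0.442 nM (slope = −Km).
v/Vmax = [S]/(Km+[S]) = 0.65 ⇒ [S] = Km·0.65/(1−0.65) = 0.442 × 1.857 = 0.821 nM.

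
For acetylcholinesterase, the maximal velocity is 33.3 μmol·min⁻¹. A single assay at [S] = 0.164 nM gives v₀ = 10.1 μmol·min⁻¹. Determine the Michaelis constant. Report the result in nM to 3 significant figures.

v/Vmax = 10.1/33.3 = 0.3033 = [S]/(Km+[S]).
So Km + [S] = [S]/0.3033 = 0.5407 nM, giving Km = 0.5407 − 0.164 = 0.377 nM.

0.377 nM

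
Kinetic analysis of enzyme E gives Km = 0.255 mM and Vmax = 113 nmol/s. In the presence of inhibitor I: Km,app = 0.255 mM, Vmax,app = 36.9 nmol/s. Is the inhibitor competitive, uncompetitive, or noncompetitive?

noncompetitive

Vmax decreases (113 → 36.9 nmol/s) while Km is unchanged — pure noncompetitive inhibition.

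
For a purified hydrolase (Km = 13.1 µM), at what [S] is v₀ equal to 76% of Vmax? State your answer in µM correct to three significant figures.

41.5 µM

v/Vmax = [S]/(Km+[S]) = 0.76, so [S] = Km·0.76/(1 − 0.76) = 13.1 × 3.167.
[S] = 41.5 µM.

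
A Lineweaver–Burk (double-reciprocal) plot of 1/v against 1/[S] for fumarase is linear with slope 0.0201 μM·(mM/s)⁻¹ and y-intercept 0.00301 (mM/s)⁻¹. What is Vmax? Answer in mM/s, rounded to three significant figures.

The y-intercept of a Lineweaver–Burk plot equals 1/Vmax, so Vmax = 1/0.00301 = 332 mM/s.

332 mM/s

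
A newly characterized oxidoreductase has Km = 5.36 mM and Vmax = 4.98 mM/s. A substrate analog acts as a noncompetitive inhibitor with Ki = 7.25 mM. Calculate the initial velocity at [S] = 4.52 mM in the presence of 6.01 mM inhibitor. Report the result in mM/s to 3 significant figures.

1.25 mM/s

α = 1 + [I]/Ki = 1 + 6.01/7.25 = 1.829.
For a noncompetitive inhibitor, Vmax is reduced to Vmax/α while Km is unchanged: Km,app = 5.36 mM, Vmax,app = 2.72 mM/s.
v = Vmax,app·[S]/(Km,app + [S]) = 2.72 × 4.52/(5.36 + 4.52) = 1.25 mM/s.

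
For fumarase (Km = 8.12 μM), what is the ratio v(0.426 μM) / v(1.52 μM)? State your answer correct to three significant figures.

0.316

Since Vmax cancels, v₂/v₁ = [S]₂(Km+[S]₁) / [S]₁(Km+[S]₂).
= 0.426×(8.12+1.52) / (1.52×(8.12+0.426)) = 4.107/12.99 = 0.316.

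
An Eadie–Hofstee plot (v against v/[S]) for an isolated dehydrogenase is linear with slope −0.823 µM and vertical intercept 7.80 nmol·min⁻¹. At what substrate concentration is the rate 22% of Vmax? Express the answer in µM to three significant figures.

0.232 µM

The Eadie–Hofstee slope gives Km = 0.823 µM (slope = −Km).
v/Vmax = [S]/(Km+[S]) = 0.22 ⇒ [S] = Km·0.22/(1−0.22) = 0.823 × 0.2821 = 0.232 µM.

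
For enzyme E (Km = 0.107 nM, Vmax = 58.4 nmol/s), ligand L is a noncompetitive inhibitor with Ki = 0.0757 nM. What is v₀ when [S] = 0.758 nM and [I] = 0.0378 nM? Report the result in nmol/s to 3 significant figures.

34.1 nmol/s

α = 1 + [I]/Ki = 1 + 0.0378/0.0757 = 1.499.
For a noncompetitive inhibitor, Vmax is reduced to Vmax/α while Km is unchanged: Km,app = 0.107 nM, Vmax,app = 39.0 nmol/s.
v = Vmax,app·[S]/(Km,app + [S]) = 39.0 × 0.758/(0.107 + 0.758) = 34.1 nmol/s.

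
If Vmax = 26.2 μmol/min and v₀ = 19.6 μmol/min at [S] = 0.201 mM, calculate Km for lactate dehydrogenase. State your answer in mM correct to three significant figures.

0.0677 mM

v/Vmax = 19.6/26.2 = 0.7481 = [S]/(Km+[S]).
So Km + [S] = [S]/0.7481 = 0.2687 mM, giving Km = 0.2687 − 0.201 = 0.0677 mM.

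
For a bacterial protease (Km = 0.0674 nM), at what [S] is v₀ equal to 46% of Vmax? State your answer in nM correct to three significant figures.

v/Vmax = [S]/(Km+[S]) = 0.46, so [S] = Km·0.46/(1 − 0.46) = 0.0674 × 0.8519.
[S] = 0.0574 nM.

0.0574 nM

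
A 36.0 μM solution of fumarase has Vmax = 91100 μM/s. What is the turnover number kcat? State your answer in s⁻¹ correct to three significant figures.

2530 s⁻¹

kcat = Vmax/[E]total = 91100 μM/s / 36.0 μM = 2530 s⁻¹.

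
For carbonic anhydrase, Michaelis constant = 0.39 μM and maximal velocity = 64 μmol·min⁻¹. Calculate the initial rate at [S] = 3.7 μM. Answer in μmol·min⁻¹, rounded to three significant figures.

57.9 μmol·min⁻¹

v = Vmax·[S]/(Km + [S]) = 64 × 3.7 / (0.39 + 3.7)
  = 236.8 / 4.090 = 57.9 μmol·min⁻¹.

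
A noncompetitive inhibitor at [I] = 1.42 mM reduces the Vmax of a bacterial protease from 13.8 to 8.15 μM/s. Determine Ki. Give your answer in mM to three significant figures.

Noncompetitive: Vmax,app = Vmax/α with α = 1 + [I]/Ki.
α = Vmax/Vmax,app = 13.8/8.15 = 1.693.
Since α = 1 + [I]/Ki, [I]/Ki = 1.693 − 1 = 0.6933 and Ki = 1.42/0.6933 = 2.05 mM.

2.05 mM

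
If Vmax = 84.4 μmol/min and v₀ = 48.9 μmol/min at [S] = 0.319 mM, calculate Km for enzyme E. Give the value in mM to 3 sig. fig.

From v = Vmax[S]/(Km+[S]), Km = [S](Vmax − v)/v.
Km = 0.319 × (84.4 − 48.9) / 48.9 = 11.32/48.9 = 0.232 mM.

0.232 mM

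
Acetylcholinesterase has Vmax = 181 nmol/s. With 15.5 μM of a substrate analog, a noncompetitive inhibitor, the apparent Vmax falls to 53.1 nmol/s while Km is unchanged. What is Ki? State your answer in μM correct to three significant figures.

Noncompetitive: Vmax,app = Vmax/α with α = 1 + [I]/Ki.
α = Vmax/Vmax,app = 181/53.1 = 3.409.
Ki = [I]/(α − 1) = 15.5/2.409 = 6.44 μM.

6.44 μM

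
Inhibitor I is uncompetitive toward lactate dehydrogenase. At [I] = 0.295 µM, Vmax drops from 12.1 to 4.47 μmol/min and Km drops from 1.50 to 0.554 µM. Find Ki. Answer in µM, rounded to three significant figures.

Uncompetitive: Vmax,app = Vmax/α (and Km,app = Km/α) with α = 1 + [I]/Ki.
α = Vmax/Vmax,app = 12.1/4.47 = 2.707.
Ki = [I]/(α − 1) = 0.295/1.707 = 0.173 µM.

0.173 µM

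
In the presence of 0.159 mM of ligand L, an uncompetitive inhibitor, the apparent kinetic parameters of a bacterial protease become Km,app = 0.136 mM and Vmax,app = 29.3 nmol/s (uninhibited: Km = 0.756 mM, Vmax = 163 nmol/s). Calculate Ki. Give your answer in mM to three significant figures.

Uncompetitive: Vmax,app = Vmax/α (and Km,app = Km/α) with α = 1 + [I]/Ki.
α = Vmax/Vmax,app = 163/29.3 = 5.563.
Ki = [I]/(α − 1) = 0.159/4.563 = 0.0348 mM.

0.0348 mM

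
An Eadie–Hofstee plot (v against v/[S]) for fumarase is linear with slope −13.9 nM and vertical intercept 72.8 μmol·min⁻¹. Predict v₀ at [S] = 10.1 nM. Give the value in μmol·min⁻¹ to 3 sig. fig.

30.6 μmol·min⁻¹

In the Eadie–Hofstee form v = Vmax − Km·(v/[S]), the slope is −Km and the intercept is Vmax, so Km = 13.9 nM and Vmax = 72.8 μmol·min⁻¹.
v = 72.8 × 10.1/(13.9 + 10.1) = 30.6 μmol·min⁻¹.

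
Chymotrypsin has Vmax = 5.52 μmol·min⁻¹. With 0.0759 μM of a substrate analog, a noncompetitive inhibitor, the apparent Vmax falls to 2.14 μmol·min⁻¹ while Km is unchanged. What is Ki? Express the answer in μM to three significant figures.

0.0481 μM

Noncompetitive: Vmax,app = Vmax/α with α = 1 + [I]/Ki.
α = Vmax/Vmax,app = 5.52/2.14 = 2.579.
Ki = [I]/(α − 1) = 0.0759/1.579 = 0.0481 μM.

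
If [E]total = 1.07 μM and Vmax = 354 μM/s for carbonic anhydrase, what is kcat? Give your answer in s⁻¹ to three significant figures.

kcat = Vmax/[E]total = 354 μM/s / 1.07 μM = 331 s⁻¹.

331 s⁻¹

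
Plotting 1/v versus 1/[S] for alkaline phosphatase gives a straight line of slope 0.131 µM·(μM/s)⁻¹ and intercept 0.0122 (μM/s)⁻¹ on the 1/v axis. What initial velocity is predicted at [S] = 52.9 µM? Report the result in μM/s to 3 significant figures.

The y-intercept is 1/Vmax, so Vmax = 1/0.0122 = 82.0 μM/s.
The slope is Km/Vmax, so Km = 0.131 × 82.0 = 10.7 µM.
Then v = 82.0 × 52.9/(10.7 + 52.9) = 68.1 μM/s.

68.1 μM/s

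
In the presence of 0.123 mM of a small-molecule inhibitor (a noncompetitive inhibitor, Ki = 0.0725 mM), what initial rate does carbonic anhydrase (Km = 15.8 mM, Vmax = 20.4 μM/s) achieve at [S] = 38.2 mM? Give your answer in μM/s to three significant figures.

5.35 μM/s

α = 1 + [I]/Ki = 1 + 0.123/0.0725 = 2.697.
For a noncompetitive inhibitor, Vmax is reduced to Vmax/α while Km is unchanged: Km,app = 15.8 mM, Vmax,app = 7.57 μM/s.
v = Vmax,app·[S]/(Km,app + [S]) = 7.57 × 38.2/(15.8 + 38.2) = 5.35 μM/s.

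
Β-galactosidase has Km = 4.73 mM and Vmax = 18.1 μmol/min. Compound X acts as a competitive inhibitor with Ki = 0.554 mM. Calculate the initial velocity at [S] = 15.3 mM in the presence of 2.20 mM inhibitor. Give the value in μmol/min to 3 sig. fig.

α = 1 + [I]/Ki = 1 + 2.20/0.554 = 4.971.
For a competitive inhibitor, Vmax is unchanged and the apparent Km becomes α·Km: Km,app = 23.5 mM, Vmax,app = 18.1 μmol/min.
v = Vmax,app·[S]/(Km,app + [S]) = 18.1 × 15.3/(23.5 + 15.3) = 7.13 μmol/min.

7.13 μmol/min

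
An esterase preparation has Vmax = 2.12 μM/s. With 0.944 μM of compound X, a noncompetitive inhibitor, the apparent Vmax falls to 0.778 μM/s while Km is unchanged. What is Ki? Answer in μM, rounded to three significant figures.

0.547 μM

Noncompetitive: Vmax,app = Vmax/α with α = 1 + [I]/Ki.
α = Vmax/Vmax,app = 2.12/0.778 = 2.725.
Since α = 1 + [I]/Ki, [I]/Ki = 2.725 − 1 = 1.725 and Ki = 0.944/1.725 = 0.547 μM.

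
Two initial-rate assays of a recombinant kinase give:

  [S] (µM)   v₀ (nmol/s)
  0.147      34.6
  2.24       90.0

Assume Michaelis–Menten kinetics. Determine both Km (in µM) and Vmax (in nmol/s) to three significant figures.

Km = 0.284 µM; Vmax = 101 nmol/s

From v = Vmax[S]/(Km+[S]), each point gives Vmax = v(Km+[S])/[S].
Equating: 34.6(Km+0.147)/0.147 = 90.0(Km+2.24)/2.24.
235.4·Km + 34.6 = 40.18·Km + 90.0, so (235.4 − 40.18)·Km = 90.0 − 34.6.
Km = 55.40/195.2 = 0.284 µM; then Vmax = 34.6(0.284+0.147)/0.147 = 101 nmol/s.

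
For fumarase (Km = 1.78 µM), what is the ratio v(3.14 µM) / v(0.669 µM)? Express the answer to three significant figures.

2.34

The fractional saturations are [S]/(Km+[S]) = 0.669/2.449 = 0.2732 and 3.14/4.920 = 0.6382.
v₂/v₁ is just their ratio: 0.6382/0.2732 = 2.34.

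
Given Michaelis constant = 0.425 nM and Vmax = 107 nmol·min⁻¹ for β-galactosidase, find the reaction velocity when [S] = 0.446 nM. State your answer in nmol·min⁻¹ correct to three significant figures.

54.8 nmol·min⁻¹

[S]/(Km+[S]) = 0.446/0.8710 = 0.5121, the fractional saturation.
v = 0.5121 × Vmax = 0.5121 × 107 = 54.8 nmol·min⁻¹.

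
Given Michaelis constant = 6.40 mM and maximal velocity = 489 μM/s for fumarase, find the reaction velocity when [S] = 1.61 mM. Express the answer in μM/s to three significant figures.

[S]/(Km+[S]) = 1.61/8.010 = 0.2010, the fractional saturation.
v = 0.2010 × Vmax = 0.2010 × 489 = 98.3 μM/s.

98.3 μM/s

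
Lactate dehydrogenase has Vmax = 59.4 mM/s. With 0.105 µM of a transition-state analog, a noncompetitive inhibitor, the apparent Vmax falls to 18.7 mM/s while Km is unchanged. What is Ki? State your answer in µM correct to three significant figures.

0.0482 µM

Noncompetitive: Vmax,app = Vmax/α with α = 1 + [I]/Ki.
α = Vmax/Vmax,app = 59.4/18.7 = 3.176.
Since α = 1 + [I]/Ki, [I]/Ki = 3.176 − 1 = 2.176 and Ki = 0.105/2.176 = 0.0482 µM.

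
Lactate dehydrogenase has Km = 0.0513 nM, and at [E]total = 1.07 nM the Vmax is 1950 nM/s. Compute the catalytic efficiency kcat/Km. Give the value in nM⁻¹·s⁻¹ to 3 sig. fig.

kcat = Vmax/[E]total = 1950/1.07 = 1820 s⁻¹.
kcat/Km = 1820/0.0513 = 35500 nM⁻¹·s⁻¹.

35500 nM⁻¹·s⁻¹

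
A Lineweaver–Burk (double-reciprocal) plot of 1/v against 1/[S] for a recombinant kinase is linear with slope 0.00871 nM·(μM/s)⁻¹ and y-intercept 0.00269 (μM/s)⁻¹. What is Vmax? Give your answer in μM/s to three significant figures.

372 μM/s

The y-intercept of a Lineweaver–Burk plot equals 1/Vmax, so Vmax = 1/0.00269 = 372 μM/s.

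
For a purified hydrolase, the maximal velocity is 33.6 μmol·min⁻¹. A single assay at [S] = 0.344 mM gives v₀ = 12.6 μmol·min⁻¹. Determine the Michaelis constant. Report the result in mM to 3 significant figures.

v/Vmax = 12.6/33.6 = 0.3750 = [S]/(Km+[S]).
So Km + [S] = [S]/0.3750 = 0.9173 mM, giving Km = 0.9173 − 0.344 = 0.573 mM.

0.573 mM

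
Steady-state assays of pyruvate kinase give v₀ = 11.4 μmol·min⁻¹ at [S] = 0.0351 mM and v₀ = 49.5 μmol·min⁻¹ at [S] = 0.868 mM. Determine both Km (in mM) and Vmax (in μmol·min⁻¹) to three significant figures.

In reciprocal form, 1/v = (Km/Vmax)·(1/[S]) + 1/Vmax. The two points give (1/[S], 1/v) = (28.49, 0.08772) and (1.152, 0.02020).
Slope = (0.08772 − 0.02020)/(28.49 − 1.152) = 0.002470; intercept = 0.08772 − 0.002470×28.49 = 0.01736.
Vmax = 1/intercept = 57.6 μmol·min⁻¹; Km = slope × Vmax = 0.002470 × 57.6 = 0.142 mM.

Km = 0.142 mM; Vmax = 57.6 μmol·min⁻¹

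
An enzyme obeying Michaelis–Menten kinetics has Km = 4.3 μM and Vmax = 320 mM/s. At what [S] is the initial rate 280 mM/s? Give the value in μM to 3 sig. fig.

30.1 μM

Rearranging v = Vmax[S]/(Km+[S]) gives [S] = Km·v/(Vmax − v).
[S] = 4.3 × 280 / (320 − 280) = 1204/40.00 = 30.1 μM.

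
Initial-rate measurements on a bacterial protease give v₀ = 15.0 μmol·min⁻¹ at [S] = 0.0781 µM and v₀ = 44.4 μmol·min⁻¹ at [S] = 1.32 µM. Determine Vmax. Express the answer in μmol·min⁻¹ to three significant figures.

50.6 μmol·min⁻¹

In reciprocal form, 1/v = (Km/Vmax)·(1/[S]) + 1/Vmax. The two points give (1/[S], 1/v) = (12.80, 0.06667) and (0.7576, 0.02252).
Slope = (0.06667 − 0.02252)/(12.80 − 0.7576) = 0.003664; intercept = 0.06667 − 0.003664×12.80 = 0.01975.
Vmax = 1/intercept = 50.6 μmol·min⁻¹; Km = slope × Vmax = 0.003664 × 50.6 = 0.186 µM.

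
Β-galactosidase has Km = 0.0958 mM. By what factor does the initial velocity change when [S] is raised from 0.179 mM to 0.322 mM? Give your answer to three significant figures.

1.18

The fractional saturations are [S]/(Km+[S]) = 0.179/0.2748 = 0.6514 and 0.322/0.4178 = 0.7707.
v₂/v₁ is just their ratio: 0.7707/0.6514 = 1.18.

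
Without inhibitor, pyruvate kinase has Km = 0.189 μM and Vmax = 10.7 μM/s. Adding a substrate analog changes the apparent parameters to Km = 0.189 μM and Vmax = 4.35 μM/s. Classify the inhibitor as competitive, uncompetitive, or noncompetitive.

Vmax decreases (10.7 → 4.35 μM/s) while Km is unchanged — pure noncompetitive inhibition.

noncompetitive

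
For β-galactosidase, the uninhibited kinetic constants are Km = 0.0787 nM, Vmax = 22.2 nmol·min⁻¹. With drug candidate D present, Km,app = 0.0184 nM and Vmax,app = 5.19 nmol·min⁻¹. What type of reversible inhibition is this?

uncompetitive

Both Km and Vmax decrease by the same factor (~4.28-fold) — characteristic of uncompetitive inhibition.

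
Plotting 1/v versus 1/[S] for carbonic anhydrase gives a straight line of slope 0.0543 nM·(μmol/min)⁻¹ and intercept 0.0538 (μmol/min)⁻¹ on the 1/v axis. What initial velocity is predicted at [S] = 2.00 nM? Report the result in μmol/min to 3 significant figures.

12.4 μmol/min

The y-intercept is 1/Vmax, so Vmax = 1/0.0538 = 18.6 μmol/min.
The slope is Km/Vmax, so Km = 0.0543 × 18.6 = 1.01 nM.
Then v = 18.6 × 2.00/(1.01 + 2.00) = 12.4 μmol/min.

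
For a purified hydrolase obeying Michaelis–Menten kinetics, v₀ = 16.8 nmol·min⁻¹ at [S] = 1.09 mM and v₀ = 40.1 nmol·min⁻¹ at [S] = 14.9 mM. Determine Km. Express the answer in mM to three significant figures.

1.83 mM

From v = Vmax[S]/(Km+[S]), each point gives Vmax = v(Km+[S])/[S].
Equating: 16.8(Km+1.09)/1.09 = 40.1(Km+14.9)/14.9.
15.41·Km + 16.8 = 2.691·Km + 40.1, so (15.41 − 2.691)·Km = 40.1 − 16.8.
Km = 23.30/12.72 = 1.83 mM; then Vmax = 16.8(1.83+1.09)/1.09 = 45.0 nmol·min⁻¹.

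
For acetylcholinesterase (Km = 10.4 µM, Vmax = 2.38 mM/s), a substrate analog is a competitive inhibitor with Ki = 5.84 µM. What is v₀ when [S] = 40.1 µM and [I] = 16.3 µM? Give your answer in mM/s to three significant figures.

With α = 1 + [I]/Ki = 1 + 16.3/5.84 = 3.791, the competitive rate law is v = Vmax[S] / (αKm + [S]).
v = 2.38×40.1 / (3.791×10.4 + 40.1) = 95.44/79.53 = 1.20 mM/s.

1.20 mM/s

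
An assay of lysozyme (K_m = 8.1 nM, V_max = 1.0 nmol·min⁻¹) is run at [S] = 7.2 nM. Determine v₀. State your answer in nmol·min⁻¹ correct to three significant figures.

[S]/(Km+[S]) = 7.2/15.30 = 0.4706, the fractional saturation.
v = 0.4706 × Vmax = 0.4706 × 1.0 = 0.471 nmol·min⁻¹.

0.471 nmol·min⁻¹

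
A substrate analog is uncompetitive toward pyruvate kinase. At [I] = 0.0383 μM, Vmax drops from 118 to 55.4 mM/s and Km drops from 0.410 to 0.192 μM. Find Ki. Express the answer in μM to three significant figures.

0.0339 μM

Uncompetitive: Vmax,app = Vmax/α (and Km,app = Km/α) with α = 1 + [I]/Ki.
α = Vmax/Vmax,app = 118/55.4 = 2.130.
Since α = 1 + [I]/Ki, [I]/Ki = 2.130 − 1 = 1.130 and Ki = 0.0383/1.130 = 0.0339 μM.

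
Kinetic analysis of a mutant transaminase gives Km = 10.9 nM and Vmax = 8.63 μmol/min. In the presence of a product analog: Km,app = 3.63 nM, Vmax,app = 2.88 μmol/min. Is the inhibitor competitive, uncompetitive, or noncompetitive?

uncompetitive

Both Km and Vmax decrease by the same factor (~3.00-fold) — characteristic of uncompetitive inhibition.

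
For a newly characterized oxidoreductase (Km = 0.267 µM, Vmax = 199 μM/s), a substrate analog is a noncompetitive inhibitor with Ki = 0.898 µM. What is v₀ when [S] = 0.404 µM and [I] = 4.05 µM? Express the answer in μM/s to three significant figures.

21.7 μM/s

α = 1 + [I]/Ki = 1 + 4.05/0.898 = 5.510.
For a noncompetitive inhibitor, Vmax is reduced to Vmax/α while Km is unchanged: Km,app = 0.267 µM, Vmax,app = 36.1 μM/s.
v = Vmax,app·[S]/(Km,app + [S]) = 36.1 × 0.404/(0.267 + 0.404) = 21.7 μM/s.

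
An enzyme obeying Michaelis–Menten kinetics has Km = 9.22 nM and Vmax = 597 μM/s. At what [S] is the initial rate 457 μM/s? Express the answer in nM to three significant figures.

The required fractional saturation is v/Vmax = 457/597 = 0.7655.
Then [S]/(Km+[S]) = 0.7655 ⇒ [S] = 9.22 × 0.7655/(1 − 0.7655) = 30.1 nM.

30.1 nM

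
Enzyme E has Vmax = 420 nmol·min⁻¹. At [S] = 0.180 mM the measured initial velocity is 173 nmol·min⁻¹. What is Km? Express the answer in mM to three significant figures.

From v = Vmax[S]/(Km+[S]), Km = [S](Vmax − v)/v.
Km = 0.180 × (420 − 173) / 173 = 44.46/173 = 0.257 mM.

0.257 mM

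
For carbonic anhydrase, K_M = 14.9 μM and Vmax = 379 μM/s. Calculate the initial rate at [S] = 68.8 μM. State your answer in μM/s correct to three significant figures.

312 μM/s

v = Vmax·[S]/(Km + [S]) = 379 × 68.8 / (14.9 + 68.8)
  = 26080 / 83.70 = 312 μM/s.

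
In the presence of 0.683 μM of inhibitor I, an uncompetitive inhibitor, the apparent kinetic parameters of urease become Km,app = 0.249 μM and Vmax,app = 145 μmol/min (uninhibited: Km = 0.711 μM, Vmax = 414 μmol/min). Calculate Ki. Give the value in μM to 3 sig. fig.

0.368 μM

Uncompetitive: Vmax,app = Vmax/α (and Km,app = Km/α) with α = 1 + [I]/Ki.
α = Vmax/Vmax,app = 414/145 = 2.855.
Ki = [I]/(α − 1) = 0.683/1.855 = 0.368 μM.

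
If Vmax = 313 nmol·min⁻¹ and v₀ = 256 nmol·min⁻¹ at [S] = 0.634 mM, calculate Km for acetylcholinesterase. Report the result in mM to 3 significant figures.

From v = Vmax[S]/(Km+[S]), Km = [S](Vmax − v)/v.
Km = 0.634 × (313 − 256) / 256 = 36.14/256 = 0.141 mM.

0.141 mM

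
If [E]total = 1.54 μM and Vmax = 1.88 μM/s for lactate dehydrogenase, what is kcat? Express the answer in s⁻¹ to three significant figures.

kcat = Vmax/[E]total = 1.88 μM/s / 1.54 μM = 1.22 s⁻¹.

1.22 s⁻¹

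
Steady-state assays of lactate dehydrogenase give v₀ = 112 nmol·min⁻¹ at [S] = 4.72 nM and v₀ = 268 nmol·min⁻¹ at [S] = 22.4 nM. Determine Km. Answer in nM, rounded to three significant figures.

In reciprocal form, 1/v = (Km/Vmax)·(1/[S]) + 1/Vmax. The two points give (1/[S], 1/v) = (0.2119, 0.008929) and (0.04464, 0.003731).
Slope = (0.008929 − 0.003731)/(0.2119 − 0.04464) = 0.03108; intercept = 0.008929 − 0.03108×0.2119 = 0.002344.
Vmax = 1/intercept = 427 nmol·min⁻¹; Km = slope × Vmax = 0.03108 × 427 = 13.3 nM.

13.3 nM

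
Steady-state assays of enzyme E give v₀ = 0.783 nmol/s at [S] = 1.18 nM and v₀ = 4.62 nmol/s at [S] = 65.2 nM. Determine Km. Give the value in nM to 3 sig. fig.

From v = Vmax[S]/(Km+[S]), each point gives Vmax = v(Km+[S])/[S].
Equating: 0.783(Km+1.18)/1.18 = 4.62(Km+65.2)/65.2.
0.6636·Km + 0.783 = 0.07086·Km + 4.62, so (0.6636 − 0.07086)·Km = 4.62 − 0.783.
Km = 3.837/0.5927 = 6.47 nM; then Vmax = 0.783(6.47+1.18)/1.18 = 5.08 nmol/s.

6.47 nM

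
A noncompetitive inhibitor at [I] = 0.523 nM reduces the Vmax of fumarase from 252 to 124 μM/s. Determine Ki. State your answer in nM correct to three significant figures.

0.507 nM

Noncompetitive: Vmax,app = Vmax/α with α = 1 + [I]/Ki.
α = Vmax/Vmax,app = 252/124 = 2.032.
Ki = [I]/(α − 1) = 0.523/1.032 = 0.507 nM.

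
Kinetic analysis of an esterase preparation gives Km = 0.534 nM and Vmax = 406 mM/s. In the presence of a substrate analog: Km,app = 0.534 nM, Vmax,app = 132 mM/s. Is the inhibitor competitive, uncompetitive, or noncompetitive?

Vmax decreases (406 → 132 mM/s) while Km is unchanged — pure noncompetitive inhibition.

noncompetitive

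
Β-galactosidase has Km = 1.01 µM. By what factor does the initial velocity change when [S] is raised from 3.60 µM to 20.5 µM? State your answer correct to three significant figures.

1.22

Since Vmax cancels, v₂/v₁ = [S]₂(Km+[S]₁) / [S]₁(Km+[S]₂).
= 20.5×(1.01+3.60) / (3.60×(1.01+20.5)) = 94.51/77.44 = 1.22.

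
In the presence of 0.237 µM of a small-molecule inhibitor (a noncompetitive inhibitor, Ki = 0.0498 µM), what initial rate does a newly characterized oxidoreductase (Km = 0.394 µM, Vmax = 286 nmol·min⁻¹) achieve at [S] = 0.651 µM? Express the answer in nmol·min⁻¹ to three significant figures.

30.9 nmol·min⁻¹

With α = 1 + [I]/Ki = 1 + 0.237/0.0498 = 5.759, the noncompetitive rate law is v = (Vmax/α)·[S] / (Km + [S]).
v = (286/5.759)×0.651 / (0.394 + 0.651) = 32.33/1.045 = 30.9 nmol·min⁻¹.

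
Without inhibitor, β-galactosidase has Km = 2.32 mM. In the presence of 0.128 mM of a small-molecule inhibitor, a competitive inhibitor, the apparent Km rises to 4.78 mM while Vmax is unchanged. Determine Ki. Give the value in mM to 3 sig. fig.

Competitive: Km,app = α·Km with α = 1 + [I]/Ki.
α = Km,app/Km = 4.78/2.32 = 2.060.
Since α = 1 + [I]/Ki, [I]/Ki = 2.060 − 1 = 1.060 and Ki = 0.128/1.060 = 0.121 mM.

0.121 mM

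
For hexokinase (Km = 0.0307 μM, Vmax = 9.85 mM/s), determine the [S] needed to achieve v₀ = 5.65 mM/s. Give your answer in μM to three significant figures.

The required fractional saturation is v/Vmax = 5.65/9.85 = 0.5736.
Then [S]/(Km+[S]) = 0.5736 ⇒ [S] = 0.0307 × 0.5736/(1 − 0.5736) = 0.0413 μM.

0.0413 μM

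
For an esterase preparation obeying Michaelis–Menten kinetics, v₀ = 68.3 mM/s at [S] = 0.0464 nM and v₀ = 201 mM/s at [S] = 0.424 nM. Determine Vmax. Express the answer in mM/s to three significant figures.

In reciprocal form, 1/v = (Km/Vmax)·(1/[S]) + 1/Vmax. The two points give (1/[S], 1/v) = (21.55, 0.01464) and (2.358, 0.004975).
Slope = (0.01464 − 0.004975)/(21.55 − 2.358) = 0.0005036; intercept = 0.01464 − 0.0005036×21.55 = 0.003787.
Vmax = 1/intercept = 264 mM/s; Km = slope × Vmax = 0.0005036 × 264 = 0.133 nM.

264 mM/s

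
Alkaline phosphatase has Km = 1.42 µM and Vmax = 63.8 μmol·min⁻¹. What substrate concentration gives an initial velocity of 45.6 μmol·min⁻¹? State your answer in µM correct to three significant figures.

3.56 µM

The required fractional saturation is v/Vmax = 45.6/63.8 = 0.7147.
Then [S]/(Km+[S]) = 0.7147 ⇒ [S] = 1.42 × 0.7147/(1 − 0.7147) = 3.56 µM.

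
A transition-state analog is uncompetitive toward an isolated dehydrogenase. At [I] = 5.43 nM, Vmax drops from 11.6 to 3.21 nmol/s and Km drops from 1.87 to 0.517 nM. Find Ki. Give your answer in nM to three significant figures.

2.08 nM

Uncompetitive: Vmax,app = Vmax/α (and Km,app = Km/α) with α = 1 + [I]/Ki.
α = Vmax/Vmax,app = 11.6/3.21 = 3.614.
Since α = 1 + [I]/Ki, [I]/Ki = 3.614 − 1 = 2.614 and Ki = 5.43/2.614 = 2.08 nM.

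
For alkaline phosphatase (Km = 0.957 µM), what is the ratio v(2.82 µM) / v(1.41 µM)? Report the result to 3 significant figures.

The fractional saturations are [S]/(Km+[S]) = 1.41/2.367 = 0.5957 and 2.82/3.777 = 0.7466.
v₂/v₁ is just their ratio: 0.7466/0.5957 = 1.25.

1.25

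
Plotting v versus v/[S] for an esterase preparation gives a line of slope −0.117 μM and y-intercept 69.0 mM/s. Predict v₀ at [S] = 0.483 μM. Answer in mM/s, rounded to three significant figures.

In the Eadie–Hofstee form v = Vmax − Km·(v/[S]), the slope is −Km and the intercept is Vmax, so Km = 0.117 μM and Vmax = 69.0 mM/s.
v = 69.0 × 0.483/(0.117 + 0.483) = 55.5 mM/s.

55.5 mM/s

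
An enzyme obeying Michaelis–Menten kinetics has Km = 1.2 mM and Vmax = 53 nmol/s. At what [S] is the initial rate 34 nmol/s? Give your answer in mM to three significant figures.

Rearranging v = Vmax[S]/(Km+[S]) gives [S] = Km·v/(Vmax − v).
[S] = 1.2 × 34 / (53 − 34) = 40.80/19.00 = 2.15 mM.

2.15 mM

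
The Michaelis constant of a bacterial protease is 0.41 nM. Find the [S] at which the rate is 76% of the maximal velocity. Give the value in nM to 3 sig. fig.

1.30 nM

v/Vmax = [S]/(Km+[S]) = 0.76, so [S] = Km·0.76/(1 − 0.76) = 0.41 × 3.167.
[S] = 1.30 nM.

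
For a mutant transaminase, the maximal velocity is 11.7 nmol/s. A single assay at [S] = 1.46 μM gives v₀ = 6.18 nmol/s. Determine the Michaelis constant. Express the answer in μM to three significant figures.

1.30 μM

From v = Vmax[S]/(Km+[S]), Km = [S](Vmax − v)/v.
Km = 1.46 × (11.7 − 6.18) / 6.18 = 8.059/6.18 = 1.30 μM.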